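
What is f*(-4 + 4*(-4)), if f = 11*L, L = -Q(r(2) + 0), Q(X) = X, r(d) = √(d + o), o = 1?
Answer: 220*√3 ≈ 381.05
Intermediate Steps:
r(d) = √(1 + d) (r(d) = √(d + 1) = √(1 + d))
L = -√3 (L = -(√(1 + 2) + 0) = -(√3 + 0) = -√3 ≈ -1.7320)
f = -11*√3 (f = 11*(-√3) = -11*√3 ≈ -19.053)
f*(-4 + 4*(-4)) = (-11*√3)*(-4 + 4*(-4)) = (-11*√3)*(-4 - 16) = -11*√3*(-20) = 220*√3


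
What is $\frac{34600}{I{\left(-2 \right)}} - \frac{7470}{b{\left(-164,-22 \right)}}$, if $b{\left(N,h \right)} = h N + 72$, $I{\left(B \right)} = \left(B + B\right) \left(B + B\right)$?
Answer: $\frac{795053}{368} \approx 2160.5$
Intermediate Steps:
$I{\left(B \right)} = 4 B^{2}$ ($I{\left(B \right)} = 2 B 2 B = 4 B^{2}$)
$b{\left(N,h \right)} = 72 + N h$ ($b{\left(N,h \right)} = N h + 72 = 72 + N h$)
$\frac{34600}{I{\left(-2 \right)}} - \frac{7470}{b{\left(-164,-22 \right)}} = \frac{34600}{4 \left(-2\right)^{2}} - \frac{7470}{72 - -3608} = \frac{34600}{4 \cdot 4} - \frac{7470}{72 + 3608} = \frac{34600}{16} - \frac{7470}{3680} = 34600 \cdot \frac{1}{16} - \frac{747}{368} = \frac{4325}{2} - \frac{747}{368} = \frac{795053}{368}$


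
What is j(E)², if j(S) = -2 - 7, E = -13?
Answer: 81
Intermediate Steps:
j(S) = -9
j(E)² = (-9)² = 81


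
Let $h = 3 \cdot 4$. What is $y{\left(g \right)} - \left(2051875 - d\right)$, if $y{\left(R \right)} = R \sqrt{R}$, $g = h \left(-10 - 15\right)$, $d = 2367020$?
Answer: $315145 - 3000 i \sqrt{3} \approx 3.1515 \cdot 10^{5} - 5196.2 i$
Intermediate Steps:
$h = 12$
$g = -300$ ($g = 12 \left(-10 - 15\right) = 12 \left(-25\right) = -300$)
$y{\left(R \right)} = R^{\frac{3}{2}}$
$y{\left(g \right)} - \left(2051875 - d\right) = \left(-300\right)^{\frac{3}{2}} - \left(2051875 - 2367020\right) = - 3000 i \sqrt{3} - \left(2051875 - 2367020\right) = - 3000 i \sqrt{3} - -315145 = - 3000 i \sqrt{3} + 315145 = 315145 - 3000 i \sqrt{3}$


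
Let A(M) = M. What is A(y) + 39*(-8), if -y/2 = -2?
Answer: -308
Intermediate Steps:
y = 4 (y = -2*(-2) = 4)
A(y) + 39*(-8) = 4 + 39*(-8) = 4 - 312 = -308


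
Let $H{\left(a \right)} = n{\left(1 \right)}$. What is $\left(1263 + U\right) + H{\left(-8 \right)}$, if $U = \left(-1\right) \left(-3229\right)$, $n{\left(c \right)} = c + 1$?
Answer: $4494$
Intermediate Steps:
$n{\left(c \right)} = 1 + c$
$U = 3229$
$H{\left(a \right)} = 2$ ($H{\left(a \right)} = 1 + 1 = 2$)
$\left(1263 + U\right) + H{\left(-8 \right)} = \left(1263 + 3229\right) + 2 = 4492 + 2 = 4494$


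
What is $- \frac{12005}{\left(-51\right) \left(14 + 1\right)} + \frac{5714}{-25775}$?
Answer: $\frac{61011533}{3943575} \approx 15.471$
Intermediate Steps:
$- \frac{12005}{\left(-51\right) \left(14 + 1\right)} + \frac{5714}{-25775} = - \frac{12005}{\left(-51\right) 15} + 5714 \left(- \frac{1}{25775}\right) = - \frac{12005}{-765} - \frac{5714}{25775} = \left(-12005\right) \left(- \frac{1}{765}\right) - \frac{5714}{25775} = \frac{2401}{153} - \frac{5714}{25775} = \frac{61011533}{3943575}$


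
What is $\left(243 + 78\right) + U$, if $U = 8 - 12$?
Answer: $317$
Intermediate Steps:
$U = -4$
$\left(243 + 78\right) + U = \left(243 + 78\right) - 4 = 321 - 4 = 317$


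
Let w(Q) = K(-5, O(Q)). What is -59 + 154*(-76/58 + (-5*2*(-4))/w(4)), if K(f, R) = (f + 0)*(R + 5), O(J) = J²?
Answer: -27793/87 ≈ -319.46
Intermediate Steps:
K(f, R) = f*(5 + R)
w(Q) = -25 - 5*Q² (w(Q) = -5*(5 + Q²) = -25 - 5*Q²)
-59 + 154*(-76/58 + (-5*2*(-4))/w(4)) = -59 + 154*(-76/58 + (-5*2*(-4))/(-25 - 5*4²)) = -59 + 154*(-76*1/58 + (-10*(-4))/(-25 - 5*16)) = -59 + 154*(-38/29 + 40/(-25 - 80)) = -59 + 154*(-38/29 + 40/(-105)) = -59 + 154*(-38/29 + 40*(-1/105)) = -59 + 154*(-38/29 - 8/21) = -59 + 154*(-1030/609) = -59 - 22660/87 = -27793/87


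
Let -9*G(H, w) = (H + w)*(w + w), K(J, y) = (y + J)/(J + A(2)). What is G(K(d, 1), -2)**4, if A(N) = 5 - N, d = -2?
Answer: 256/81 ≈ 3.1605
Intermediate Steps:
K(J, y) = (J + y)/(3 + J) (K(J, y) = (y + J)/(J + (5 - 1*2)) = (J + y)/(J + (5 - 2)) = (J + y)/(J + 3) = (J + y)/(3 + J))
G(H, w) = -2*w*(H + w)/9 (G(H, w) = -(H + w)*(w + w)/9 = -(H + w)*2*w/9 = -2*w*(H + w)/9)
G(K(d, 1), -2)**4 = (-2/9*(-2)*((-2 + 1)/(3 - 2) - 2))**4 = (-2/9*(-2)*(-1/1 - 2))**4 = (-2/9*(-2)*(1*(-1) - 2))**4 = (-2/9*(-2)*(-1 - 2))**4 = (-2/9*(-2)*(-3))**4 = (-4/3)**4 = 256/81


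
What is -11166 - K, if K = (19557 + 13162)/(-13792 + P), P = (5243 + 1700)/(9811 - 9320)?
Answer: -75521132185/6764929 ≈ -11164.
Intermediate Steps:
P = 6943/491 ≈ 14.141
K = -16065029/6764929 (K = (19557 + 13162)/(-13792 + 6943/491) = 32719/(-6764929/491) = 32719*(-491/6764929) = -16065029/6764929 ≈ -2.3748)
-11166 - K = -11166 - 1*(-16065029/6764929) = -11166 + 16065029/6764929 = -75521132185/6764929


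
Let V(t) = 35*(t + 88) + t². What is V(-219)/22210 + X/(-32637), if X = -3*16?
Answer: 236121432/120811295 ≈ 1.9545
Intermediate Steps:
X = -48
V(t) = 3080 + t² + 35*t (V(t) = 35*(88 + t) + t² = (3080 + 35*t) + t² = 3080 + t² + 35*t)
V(-219)/22210 + X/(-32637) = (3080 + (-219)² + 35*(-219))/22210 - 48/(-32637) = (3080 + 47961 - 7665)*(1/22210) - 48*(-1/32637) = 43376*(1/22210) + 16/10879 = 21688/11105 + 16/10879 = 236121432/120811295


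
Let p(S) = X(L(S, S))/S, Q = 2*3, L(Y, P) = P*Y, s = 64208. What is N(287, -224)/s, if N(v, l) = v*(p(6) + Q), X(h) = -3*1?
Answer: 3157/128416 ≈ 0.024584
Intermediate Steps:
Q = 6
X(h) = -3
p(S) = -3/S
N(v, l) = 11*v/2 (N(v, l) = v*(-3/6 + 6) = v*(-3*1/6 + 6) = v*(-1/2 + 6) = v*(11/2) = 11*v/2)
N(287, -224)/s = ((11/2)*287)/64208 = (3157/2)*(1/64208) = 3157/128416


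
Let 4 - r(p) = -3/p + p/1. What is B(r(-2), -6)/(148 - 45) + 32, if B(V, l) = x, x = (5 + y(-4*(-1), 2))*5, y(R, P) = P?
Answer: 3331/103 ≈ 32.340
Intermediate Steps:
r(p) = 4 - p + 3/p (r(p) = 4 - (-3/p + p/1) = 4 - (-3/p + p*1) = 4 - (-3/p + p) = 4 - (p - 3/p) = 4 + (-p + 3/p) = 4 - p + 3/p)
x = 35 (x = (5 + 2)*5 = 7*5 = 35)
B(V, l) = 35
B(r(-2), -6)/(148 - 45) + 32 = 35/(148 - 45) + 32 = 35/103 + 32 = 3331/103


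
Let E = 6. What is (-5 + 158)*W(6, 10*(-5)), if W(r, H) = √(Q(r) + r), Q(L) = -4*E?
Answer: 459*I*√2 ≈ 649.12*I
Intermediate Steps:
Q(L) = -24 (Q(L) = -4*6 = -24)
W(r, H) = √(-24 + r)
(-5 + 158)*W(6, 10*(-5)) = (-5 + 158)*√(-24 + 6) = 153*√(-18) = 153*(3*I*√2) = 459*I*√2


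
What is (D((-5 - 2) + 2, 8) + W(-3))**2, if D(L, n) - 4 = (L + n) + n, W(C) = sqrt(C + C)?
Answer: (15 + I*sqrt(6))**2 ≈ 219.0 + 73.485*I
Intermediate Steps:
W(C) = sqrt(2)*sqrt(C) (W(C) = sqrt(2*C) = sqrt(2)*sqrt(C))
D(L, n) = 4 + L + 2*n (D(L, n) = 4 + ((L + n) + n) = 4 + (L + 2*n) = 4 + L + 2*n)
(D((-5 - 2) + 2, 8) + W(-3))**2 = ((4 + ((-5 - 2) + 2) + 2*8) + sqrt(2)*sqrt(-3))**2 = ((4 + (-7 + 2) + 16) + sqrt(2)*(I*sqrt(3)))**2 = ((4 - 5 + 16) + I*sqrt(6))**2 = (15 + I*sqrt(6))**2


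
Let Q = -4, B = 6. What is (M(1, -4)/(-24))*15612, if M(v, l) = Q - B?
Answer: 6505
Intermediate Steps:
M(v, l) = -10 (M(v, l) = -4 - 1*6 = -4 - 6 = -10)
(M(1, -4)/(-24))*15612 = -10/(-24)*15612 = -10*(-1/24)*15612 = (5/12)*15612 = 6505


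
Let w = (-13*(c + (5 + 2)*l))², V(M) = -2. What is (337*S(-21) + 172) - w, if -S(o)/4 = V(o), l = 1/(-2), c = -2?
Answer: -8977/4 ≈ -2244.3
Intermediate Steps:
l = -½ ≈ -0.50000
S(o) = 8 (S(o) = -4*(-2) = 8)
w = 20449/4 (w = (-13*(-2 + (5 + 2)*(-½)))² = (-13*(-2 + 7*(-½)))² = (-13*(-2 - 7/2))² = (-13*(-11/2))² = (143/2)² = 20449/4 ≈ 5112.3)
(337*S(-21) + 172) - w = (337*8 + 172) - 1*20449/4 = (2696 + 172) - 20449/4 = 2868 - 20449/4 = -8977/4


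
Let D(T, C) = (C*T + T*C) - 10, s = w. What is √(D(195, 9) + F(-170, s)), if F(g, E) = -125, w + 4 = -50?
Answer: 15*√15 ≈ 58.095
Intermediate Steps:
w = -54 (w = -4 - 50 = -54)
s = -54
D(T, C) = -10 + 2*C*T (D(T, C) = (C*T + C*T) - 10 = 2*C*T - 10 = -10 + 2*C*T)
√(D(195, 9) + F(-170, s)) = √((-10 + 2*9*195) - 125) = √((-10 + 3510) - 125) = √(3500 - 125) = √3375 = 15*√15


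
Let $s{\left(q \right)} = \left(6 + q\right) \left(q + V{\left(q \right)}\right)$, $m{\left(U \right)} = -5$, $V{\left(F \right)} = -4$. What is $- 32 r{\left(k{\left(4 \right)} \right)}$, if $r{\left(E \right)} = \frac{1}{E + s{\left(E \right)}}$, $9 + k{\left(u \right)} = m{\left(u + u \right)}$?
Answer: $- \frac{16}{65} \approx -0.24615$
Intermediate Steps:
$k{\left(u \right)} = -14$ ($k{\left(u \right)} = -9 - 5 = -14$)
$s{\left(q \right)} = \left(-4 + q\right) \left(6 + q\right)$ ($s{\left(q \right)} = \left(6 + q\right) \left(q - 4\right) = \left(6 + q\right) \left(-4 + q\right) = \left(-4 + q\right) \left(6 + q\right)$)
$r{\left(E \right)} = \frac{1}{-24 + E^{2} + 3 E}$ ($r{\left(E \right)} = \frac{1}{E + \left(-24 + E^{2} + 2 E\right)} = \frac{1}{-24 + E^{2} + 3 E}$)
$- 32 r{\left(k{\left(4 \right)} \right)} = - \frac{32}{-24 + \left(-14\right)^{2} + 3 \left(-14\right)} = - \frac{32}{-24 + 196 - 42} = - \frac{32}{130} = \left(-32\right) \frac{1}{130} = - \frac{16}{65}$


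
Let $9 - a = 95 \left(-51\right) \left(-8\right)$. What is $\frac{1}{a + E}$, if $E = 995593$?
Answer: $\frac{1}{956842} \approx 1.0451 \cdot 10^{-6}$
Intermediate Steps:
$a = -38751$ ($a = 9 - 95 \left(-51\right) \left(-8\right) = 9 - \left(-4845\right) \left(-8\right) = 9 - 38760 = -38751$)
$\frac{1}{a + E} = \frac{1}{-38751 + 995593} = \frac{1}{956842}$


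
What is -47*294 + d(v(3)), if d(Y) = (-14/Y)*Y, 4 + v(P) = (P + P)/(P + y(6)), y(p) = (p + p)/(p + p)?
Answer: -13832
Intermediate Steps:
y(p) = 1 (y(p) = (2*p)/((2*p)) = (2*p)*(1/(2*p)) = 1)
v(P) = -4 + 2*P/(1 + P) (v(P) = -4 + (P + P)/(P + 1) = -4 + (2*P)/(1 + P) = -4 + 2*P/(1 + P))
d(Y) = -14
-47*294 + d(v(3)) = -47*294 - 14 = -13818 - 14 = -13832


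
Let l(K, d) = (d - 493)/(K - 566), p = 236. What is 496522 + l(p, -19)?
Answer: 81926386/165 ≈ 4.9652e+5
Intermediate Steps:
l(K, d) = (-493 + d)/(-566 + K)
496522 + l(p, -19) = 496522 + (-493 - 19)/(-566 + 236) = 496522 - 512/(-330) = 496522 - 1/330*(-512) = 496522 + 256/165 = 81926386/165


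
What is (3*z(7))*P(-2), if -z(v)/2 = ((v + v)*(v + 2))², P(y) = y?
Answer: 190512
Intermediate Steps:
z(v) = -8*v²*(2 + v)² (z(v) = -2*(v + 2)²*(v + v)² = -2*4*v²*(2 + v)² = -8*v²*(2 + v)²)
(3*z(7))*P(-2) = (3*(-8*7²*(2 + 7)²))*(-2) = (3*(-8*49*9²))*(-2) = (3*(-8*49*81))*(-2) = (3*(-31752))*(-2) = -95256*(-2) = 190512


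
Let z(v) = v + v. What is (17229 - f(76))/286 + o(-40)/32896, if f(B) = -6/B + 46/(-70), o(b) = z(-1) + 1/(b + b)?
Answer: 3015316537557/50051921920 ≈ 60.244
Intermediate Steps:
z(v) = 2*v
o(b) = -2 + 1/(2*b) (o(b) = 2*(-1) + 1/(b + b) = -2 + 1/(2*b))
f(B) = -23/35 - 6/B (f(B) = -6/B + 46*(-1/70) = -6/B - 23/35 = -23/35 - 6/B)
(17229 - f(76))/286 + o(-40)/32896 = (17229 - (-23/35 - 6/76))/286 + (-2 + (½)/(-40))/32896 = (17229 - (-23/35 - 6*1/76))*(1/286) + (-2 + (½)*(-1/40))*(1/32896) = (17229 - (-23/35 - 3/38))*(1/286) + (-2 - 1/80)*(1/32896) = (17229 - 1*(-979/1330))*(1/286) - 161/80*1/32896 = (17229 + 979/1330)*(1/286) - 161/2631680 = (22915549/1330)*(1/286) - 161/2631680 = 22915549/380380 - 161/2631680 = 3015316537557/50051921920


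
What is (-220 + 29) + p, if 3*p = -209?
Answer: -782/3 ≈ -260.67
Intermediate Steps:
p = -209/3 (p = (1/3)*(-209) = -209/3 ≈ -69.667)
(-220 + 29) + p = (-220 + 29) - 209/3 = -191 - 209/3 = -782/3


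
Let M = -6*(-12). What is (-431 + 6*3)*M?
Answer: -29736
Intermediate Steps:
M = 72
(-431 + 6*3)*M = (-431 + 6*3)*72 = (-431 + 18)*72 = -413*72 = -29736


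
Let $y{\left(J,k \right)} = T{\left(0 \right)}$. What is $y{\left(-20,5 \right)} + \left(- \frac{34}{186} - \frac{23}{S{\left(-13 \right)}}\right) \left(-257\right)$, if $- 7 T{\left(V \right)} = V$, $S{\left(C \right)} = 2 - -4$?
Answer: $\frac{63993}{62} \approx 1032.1$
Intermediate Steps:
$S{\left(C \right)} = 6$ ($S{\left(C \right)} = 2 + 4 = 6$)
$T{\left(V \right)} = - \frac{V}{7}$
$y{\left(J,k \right)} = 0$ ($y{\left(J,k \right)} = \left(- \frac{1}{7}\right) 0 = 0$)
$y{\left(-20,5 \right)} + \left(- \frac{34}{186} - \frac{23}{S{\left(-13 \right)}}\right) \left(-257\right) = 0 + \left(- \frac{34}{186} - \frac{23}{6}\right) \left(-257\right) = 0 + \left(\left(-34\right) \frac{1}{186} - \frac{23}{6}\right) \left(-257\right) = 0 + \left(- \frac{17}{93} - \frac{23}{6}\right) \left(-257\right) = 0 - - \frac{63993}{62} = 0 + \frac{63993}{62} = \frac{63993}{62}$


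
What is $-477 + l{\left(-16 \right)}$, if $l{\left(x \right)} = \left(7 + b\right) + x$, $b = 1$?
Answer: $-485$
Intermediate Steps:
$l{\left(x \right)} = 8 + x$ ($l{\left(x \right)} = \left(7 + 1\right) + x = 8 + x$)
$-477 + l{\left(-16 \right)} = -477 + \left(8 - 16\right) = -477 - 8 = -485$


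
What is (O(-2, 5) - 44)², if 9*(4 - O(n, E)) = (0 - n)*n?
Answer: 126736/81 ≈ 1564.6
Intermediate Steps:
O(n, E) = 4 + n²/9 (O(n, E) = 4 - (0 - n)*n/9 = 4 - (-n)*n/9 = 4 - (-1)*n²/9 = 4 + n²/9)
(O(-2, 5) - 44)² = ((4 + (⅑)*(-2)²) - 44)² = ((4 + (⅑)*4) - 44)² = ((4 + 4/9) - 44)² = (40/9 - 44)² = (-356/9)² = 126736/81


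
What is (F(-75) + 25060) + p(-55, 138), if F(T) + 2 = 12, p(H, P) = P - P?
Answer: 25070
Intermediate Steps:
p(H, P) = 0
F(T) = 10 (F(T) = -2 + 12 = 10)
(F(-75) + 25060) + p(-55, 138) = (10 + 25060) + 0 = 25070 + 0 = 25070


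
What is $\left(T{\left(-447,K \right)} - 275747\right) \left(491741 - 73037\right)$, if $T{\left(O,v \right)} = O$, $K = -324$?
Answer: $-115643532576$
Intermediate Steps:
$\left(T{\left(-447,K \right)} - 275747\right) \left(491741 - 73037\right) = \left(-447 - 275747\right) \left(491741 - 73037\right) = \left(-276194\right) 418704 = -115643532576$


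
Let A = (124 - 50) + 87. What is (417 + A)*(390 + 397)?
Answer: 454886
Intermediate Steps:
A = 161 (A = 74 + 87 = 161)
(417 + A)*(390 + 397) = (417 + 161)*(390 + 397) = 578*787 = 454886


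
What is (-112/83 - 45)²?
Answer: 14799409/6889 ≈ 2148.3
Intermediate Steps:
(-112/83 - 45)² = (-3847/83)² = 14799409/6889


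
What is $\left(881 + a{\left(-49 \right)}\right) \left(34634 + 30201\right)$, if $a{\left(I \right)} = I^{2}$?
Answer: $212788470$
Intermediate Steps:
$\left(881 + a{\left(-49 \right)}\right) \left(34634 + 30201\right) = \left(881 + \left(-49\right)^{2}\right) \left(34634 + 30201\right) = \left(881 + 2401\right) 64835 = 3282 \cdot 64835 = 212788470$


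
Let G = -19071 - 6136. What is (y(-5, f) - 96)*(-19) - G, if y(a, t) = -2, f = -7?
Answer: 27069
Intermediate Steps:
G = -25207
(y(-5, f) - 96)*(-19) - G = (-2 - 96)*(-19) - 1*(-25207) = -98*(-19) + 25207 = 1862 + 25207 = 27069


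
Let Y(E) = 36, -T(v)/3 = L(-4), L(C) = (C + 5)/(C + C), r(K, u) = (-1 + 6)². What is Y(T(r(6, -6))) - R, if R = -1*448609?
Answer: 448645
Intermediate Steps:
r(K, u) = 25 (r(K, u) = 5² = 25)
L(C) = (5 + C)/(2*C) (L(C) = (5 + C)/((2*C)) = (5 + C)*(1/(2*C)) = (5 + C)/(2*C))
R = -448609
T(v) = 3/8 (T(v) = -3*(5 - 4)/(2*(-4)) = -3*(-1)/(2*4) = -3*(-⅛) = 3/8)
Y(T(r(6, -6))) - R = 36 - 1*(-448609) = 36 + 448609 = 448645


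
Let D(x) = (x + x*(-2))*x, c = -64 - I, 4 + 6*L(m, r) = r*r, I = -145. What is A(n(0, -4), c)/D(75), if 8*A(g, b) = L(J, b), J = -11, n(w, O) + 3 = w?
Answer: -6557/270000 ≈ -0.024285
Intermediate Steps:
n(w, O) = -3 + w
L(m, r) = -2/3 + r**2/6 (L(m, r) = -2/3 + (r*r)/6 = -2/3 + r**2/6)
c = 81 (c = -64 - 1*(-145) = -64 + 145 = 81)
A(g, b) = -1/12 + b**2/48 (A(g, b) = (-2/3 + b**2/6)/8 = -1/12 + b**2/48)
D(x) = -x**2 (D(x) = (x - 2*x)*x = (-x)*x = -x**2)
A(n(0, -4), c)/D(75) = (-1/12 + (1/48)*81**2)/((-1*75**2)) = (-1/12 + (1/48)*6561)/((-1*5625)) = (-1/12 + 2187/16)/(-5625) = (6557/48)*(-1/5625) = -6557/270000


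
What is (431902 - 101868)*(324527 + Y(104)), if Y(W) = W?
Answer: 107139267454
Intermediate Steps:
(431902 - 101868)*(324527 + Y(104)) = (431902 - 101868)*(324527 + 104) = 330034*324631 = 107139267454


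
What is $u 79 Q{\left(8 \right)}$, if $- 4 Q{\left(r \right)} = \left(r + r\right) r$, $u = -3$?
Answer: $7584$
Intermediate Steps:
$Q{\left(r \right)} = - \frac{r^{2}}{2}$ ($Q{\left(r \right)} = - \frac{\left(r + r\right) r}{4} = - \frac{2 r r}{4} = - \frac{2 r^{2}}{4} = - \frac{r^{2}}{2}$)
$u 79 Q{\left(8 \right)} = \left(-3\right) 79 \left(- \frac{8^{2}}{2}\right) = - 237 \left(\left(- \frac{1}{2}\right) 64\right) = \left(-237\right) \left(-32\right) = 7584$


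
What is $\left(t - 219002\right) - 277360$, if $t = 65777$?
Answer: $-430585$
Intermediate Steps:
$\left(t - 219002\right) - 277360 = \left(65777 - 219002\right) - 277360 = -153225 - 277360 = -430585$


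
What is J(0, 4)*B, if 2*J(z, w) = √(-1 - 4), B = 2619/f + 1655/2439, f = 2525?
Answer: 5283308*I*√5/6158475 ≈ 1.9183*I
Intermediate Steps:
B = 10566616/6158475 (B = 2619/2525 + 1655/2439 = 10566616/6158475 ≈ 1.7158)
J(z, w) = I*√5/2 (J(z, w) = √(-1 - 4)/2 = √(-5)/2 = (I*√5)/2 = I*√5/2)
J(0, 4)*B = (I*√5/2)*(10566616/6158475) = 5283308*I*√5/6158475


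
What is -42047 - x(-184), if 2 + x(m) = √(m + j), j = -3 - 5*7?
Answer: -42045 - I*√222 ≈ -42045.0 - 14.9*I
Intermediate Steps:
j = -38 (j = -3 - 35 = -38)
x(m) = -2 + √(-38 + m) (x(m) = -2 + √(m - 38) = -2 + √(-38 + m))
-42047 - x(-184) = -42047 - (-2 + √(-38 - 184)) = -42047 - (-2 + √(-222)) = -42047 - (-2 + I*√222) = -42047 + (2 - I*√222) = -42045 - I*√222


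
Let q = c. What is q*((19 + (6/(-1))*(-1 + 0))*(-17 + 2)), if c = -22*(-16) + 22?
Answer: -140250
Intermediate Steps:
c = 374 (c = 352 + 22 = 374)
q = 374
q*((19 + (6/(-1))*(-1 + 0))*(-17 + 2)) = 374*((19 + (6/(-1))*(-1 + 0))*(-17 + 2)) = 374*((19 + (6*(-1))*(-1))*(-15)) = 374*((19 - 6*(-1))*(-15)) = 374*((19 + 6)*(-15)) = 374*(25*(-15)) = 374*(-375) = -140250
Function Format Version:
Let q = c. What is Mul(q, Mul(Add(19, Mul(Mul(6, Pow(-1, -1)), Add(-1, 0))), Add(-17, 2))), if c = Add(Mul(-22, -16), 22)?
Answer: -140250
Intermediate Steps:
c = 374 (c = Add(352, 22) = 374)
q = 374
Mul(q, Mul(Add(19, Mul(Mul(6, Pow(-1, -1)), Add(-1, 0))), Add(-17, 2))) = Mul(374, Mul(Add(19, Mul(Mul(6, Pow(-1, -1)), Add(-1, 0))), Add(-17, 2))) = Mul(374, Mul(Add(19, Mul(Mul(6, -1), -1)), -15)) = Mul(374, Mul(Add(19, Mul(-6, -1)), -15)) = Mul(374, Mul(Add(19, 6), -15)) = Mul(374, Mul(25, -15)) = Mul(374, -375) = -140250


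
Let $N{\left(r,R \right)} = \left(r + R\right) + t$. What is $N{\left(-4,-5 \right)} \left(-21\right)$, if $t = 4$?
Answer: $105$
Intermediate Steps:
$N{\left(r,R \right)} = 4 + R + r$ ($N{\left(r,R \right)} = \left(r + R\right) + 4 = \left(R + r\right) + 4 = 4 + R + r$)
$N{\left(-4,-5 \right)} \left(-21\right) = \left(4 - 5 - 4\right) \left(-21\right) = \left(-5\right) \left(-21\right) = 105$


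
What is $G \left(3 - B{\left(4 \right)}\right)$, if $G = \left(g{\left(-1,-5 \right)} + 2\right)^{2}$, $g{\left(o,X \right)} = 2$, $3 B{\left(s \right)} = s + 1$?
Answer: $\frac{64}{3} \approx 21.333$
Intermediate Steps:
$B{\left(s \right)} = \frac{1}{3} + \frac{s}{3}$ ($B{\left(s \right)} = \frac{s + 1}{3} = \frac{1 + s}{3} = \frac{1}{3} + \frac{s}{3}$)
$G = 16$ ($G = \left(2 + 2\right)^{2} = 4^{2} = 16$)
$G \left(3 - B{\left(4 \right)}\right) = 16 \left(3 - \left(\frac{1}{3} + \frac{1}{3} \cdot 4\right)\right) = 16 \left(3 - \left(\frac{1}{3} + \frac{4}{3}\right)\right) = 16 \left(3 - \frac{5}{3}\right) = 16 \cdot \frac{4}{3} = \frac{64}{3}$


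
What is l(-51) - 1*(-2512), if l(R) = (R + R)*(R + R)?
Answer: 12916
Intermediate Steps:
l(R) = 4*R² (l(R) = (2*R)*(2*R) = 4*R²)
l(-51) - 1*(-2512) = 4*(-51)² - 1*(-2512) = 4*2601 + 2512 = 10404 + 2512 = 12916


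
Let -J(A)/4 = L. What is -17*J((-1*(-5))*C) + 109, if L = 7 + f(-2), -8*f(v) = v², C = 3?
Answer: 551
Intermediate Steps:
f(v) = -v²/8
L = 13/2 (L = 7 - ⅛*(-2)² = 7 - ⅛*4 = 7 - ½ = 13/2 ≈ 6.5000)
J(A) = -26 (J(A) = -4*13/2 = -26)
-17*J((-1*(-5))*C) + 109 = -17*(-26) + 109 = 442 + 109 = 551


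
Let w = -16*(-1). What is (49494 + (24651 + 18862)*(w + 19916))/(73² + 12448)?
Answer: 867350610/17777 ≈ 48791.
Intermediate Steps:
w = 16
(49494 + (24651 + 18862)*(w + 19916))/(73² + 12448) = (49494 + (24651 + 18862)*(16 + 19916))/(73² + 12448) = (49494 + 43513*19932)/(5329 + 12448) = (49494 + 867301116)/17777 = 867350610*(1/17777) = 867350610/17777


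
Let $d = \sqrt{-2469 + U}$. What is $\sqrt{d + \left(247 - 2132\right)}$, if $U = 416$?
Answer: $\sqrt{-1885 + i \sqrt{2053}} \approx 0.5218 + 43.42 i$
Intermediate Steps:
$d = i \sqrt{2053}$ ($d = \sqrt{-2469 + 416} = \sqrt{-2053} = i \sqrt{2053} \approx 45.31 i$)
$\sqrt{d + \left(247 - 2132\right)} = \sqrt{i \sqrt{2053} + \left(247 - 2132\right)} = \sqrt{i \sqrt{2053} - 1885} = \sqrt{-1885 + i \sqrt{2053}}$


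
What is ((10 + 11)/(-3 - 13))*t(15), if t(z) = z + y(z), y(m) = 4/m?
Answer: -1603/80 ≈ -20.038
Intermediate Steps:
t(z) = z + 4/z
((10 + 11)/(-3 - 13))*t(15) = ((10 + 11)/(-3 - 13))*(15 + 4/15) = (21/(-16))*(15 + 4*(1/15)) = (21*(-1/16))*(15 + 4/15) = -21/16*229/15 = -1603/80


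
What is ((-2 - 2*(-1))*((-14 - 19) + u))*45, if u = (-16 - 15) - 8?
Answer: 0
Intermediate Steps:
u = -39 (u = -31 - 8 = -39)
((-2 - 2*(-1))*((-14 - 19) + u))*45 = ((-2 - 2*(-1))*((-14 - 19) - 39))*45 = ((-2 + 2)*(-33 - 39))*45 = (0*(-72))*45 = 0*45 = 0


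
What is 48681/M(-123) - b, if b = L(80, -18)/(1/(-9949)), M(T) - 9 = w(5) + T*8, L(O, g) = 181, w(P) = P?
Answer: 1746697249/970 ≈ 1.8007e+6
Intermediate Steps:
M(T) = 14 + 8*T (M(T) = 9 + (5 + T*8) = 9 + (5 + 8*T) = 14 + 8*T)
b = -1800769 (b = 181/(1/(-9949)) = 181/(-1/9949) = 181*(-9949) = -1800769)
48681/M(-123) - b = 48681/(14 + 8*(-123)) - 1*(-1800769) = 48681/(14 - 984) + 1800769 = 48681/(-970) + 1800769 = 48681*(-1/970) + 1800769 = -48681/970 + 1800769 = 1746697249/970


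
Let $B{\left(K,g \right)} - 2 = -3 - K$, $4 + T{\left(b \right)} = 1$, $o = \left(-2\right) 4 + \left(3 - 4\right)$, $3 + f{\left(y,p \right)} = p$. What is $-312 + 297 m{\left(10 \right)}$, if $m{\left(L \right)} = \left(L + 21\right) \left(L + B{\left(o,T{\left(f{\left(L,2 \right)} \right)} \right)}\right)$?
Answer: $165414$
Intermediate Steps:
$f{\left(y,p \right)} = -3 + p$
$o = -9$ ($o = -8 + \left(3 - 4\right) = -8 - 1 = -9$)
$T{\left(b \right)} = -3$ ($T{\left(b \right)} = -4 + 1 = -3$)
$B{\left(K,g \right)} = -1 - K$ ($B{\left(K,g \right)} = 2 - \left(3 + K\right) = -1 - K$)
$m{\left(L \right)} = \left(8 + L\right) \left(21 + L\right)$ ($m{\left(L \right)} = \left(L + 21\right) \left(L - -8\right) = \left(21 + L\right) \left(L + \left(-1 + 9\right)\right) = \left(21 + L\right) \left(L + 8\right) = \left(21 + L\right) \left(8 + L\right) = \left(8 + L\right) \left(21 + L\right)$)
$-312 + 297 m{\left(10 \right)} = -312 + 297 \left(168 + 10^{2} + 29 \cdot 10\right) = -312 + 297 \left(168 + 100 + 290\right) = -312 + 297 \cdot 558 = -312 + 165726 = 165414$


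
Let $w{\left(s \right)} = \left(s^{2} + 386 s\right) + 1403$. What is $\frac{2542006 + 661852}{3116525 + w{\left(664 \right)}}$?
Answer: $\frac{1601929}{1907564} \approx 0.83978$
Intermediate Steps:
$w{\left(s \right)} = 1403 + s^{2} + 386 s$
$\frac{2542006 + 661852}{3116525 + w{\left(664 \right)}} = \frac{2542006 + 661852}{3116525 + \left(1403 + 664^{2} + 386 \cdot 664\right)} = \frac{3203858}{3116525 + \left(1403 + 440896 + 256304\right)} = \frac{3203858}{3116525 + 698603} = \frac{3203858}{3815128} = 3203858 \cdot \frac{1}{3815128} = \frac{1601929}{1907564}$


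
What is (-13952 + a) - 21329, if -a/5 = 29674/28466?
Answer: -502228658/14233 ≈ -35286.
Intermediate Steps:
a = -74185/14233 (a = -148370/28466 = -5*14837/14233 = -74185/14233 ≈ -5.2122)
(-13952 + a) - 21329 = (-13952 - 74185/14233) - 21329 = -198653001/14233 - 21329 = -502228658/14233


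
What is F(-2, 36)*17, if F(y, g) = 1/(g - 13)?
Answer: 17/23 ≈ 0.73913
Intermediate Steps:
F(y, g) = 1/(-13 + g)
F(-2, 36)*17 = 17/(-13 + 36) = 17/23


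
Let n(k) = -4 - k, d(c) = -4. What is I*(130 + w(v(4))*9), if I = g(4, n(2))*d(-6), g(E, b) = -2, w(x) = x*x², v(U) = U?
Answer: 5648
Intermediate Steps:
w(x) = x³
I = 8 (I = -2*(-4) = 8)
I*(130 + w(v(4))*9) = 8*(130 + 4³*9) = 8*(130 + 64*9) = 8*(130 + 576) = 8*706 = 5648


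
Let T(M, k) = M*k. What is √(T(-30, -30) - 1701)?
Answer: 3*I*√89 ≈ 28.302*I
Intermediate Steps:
√(T(-30, -30) - 1701) = √(-30*(-30) - 1701) = √(900 - 1701) = √(-801) = 3*I*√89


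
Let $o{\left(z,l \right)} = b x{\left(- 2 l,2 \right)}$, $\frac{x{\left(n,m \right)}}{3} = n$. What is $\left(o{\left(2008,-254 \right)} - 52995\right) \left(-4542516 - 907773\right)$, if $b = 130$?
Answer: $-790973191125$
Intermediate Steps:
$x{\left(n,m \right)} = 3 n$
$o{\left(z,l \right)} = - 780 l$ ($o{\left(z,l \right)} = 130 \cdot 3 \left(- 2 l\right) = 130 \left(- 6 l\right) = - 780 l$)
$\left(o{\left(2008,-254 \right)} - 52995\right) \left(-4542516 - 907773\right) = \left(\left(-780\right) \left(-254\right) - 52995\right) \left(-4542516 - 907773\right) = \left(198120 - 52995\right) \left(-5450289\right) = 145125 \left(-5450289\right) = -790973191125$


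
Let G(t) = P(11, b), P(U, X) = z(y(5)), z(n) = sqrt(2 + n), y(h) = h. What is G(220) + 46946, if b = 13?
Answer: 46946 + sqrt(7) ≈ 46949.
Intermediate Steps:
P(U, X) = sqrt(7) (P(U, X) = sqrt(2 + 5) = sqrt(7))
G(t) = sqrt(7)
G(220) + 46946 = sqrt(7) + 46946 = 46946 + sqrt(7)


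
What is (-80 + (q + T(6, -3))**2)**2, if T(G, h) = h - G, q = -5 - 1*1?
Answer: 21025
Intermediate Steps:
q = -6 (q = -5 - 1 = -6)
(-80 + (q + T(6, -3))**2)**2 = (-80 + (-6 + (-3 - 1*6))**2)**2 = (-80 + (-6 + (-3 - 6))**2)**2 = (-80 + (-6 - 9)**2)**2 = (-80 + (-15)**2)**2 = (-80 + 225)**2 = 145**2 = 21025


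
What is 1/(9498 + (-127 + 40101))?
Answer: 1/49472 ≈ 2.0213e-5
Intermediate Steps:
1/(9498 + (-127 + 40101)) = 1/(9498 + 39974) = 1/49472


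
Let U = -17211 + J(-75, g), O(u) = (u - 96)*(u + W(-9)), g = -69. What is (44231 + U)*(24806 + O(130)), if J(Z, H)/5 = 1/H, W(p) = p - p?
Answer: 18162741250/23 ≈ 7.8968e+8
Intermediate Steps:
W(p) = 0
O(u) = u*(-96 + u) (O(u) = (u - 96)*(u + 0) = (-96 + u)*u = u*(-96 + u))
J(Z, H) = 5/H
U = -1187564/69 (U = -17211 + 5/(-69) = -17211 + 5*(-1/69) = -17211 - 5/69 = -1187564/69 ≈ -17211.)
(44231 + U)*(24806 + O(130)) = (44231 - 1187564/69)*(24806 + 130*(-96 + 130)) = 1864375*(24806 + 130*34)/69 = 1864375*(24806 + 4420)/69 = (1864375/69)*29226 = 18162741250/23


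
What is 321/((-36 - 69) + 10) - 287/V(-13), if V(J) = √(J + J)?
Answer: -321/95 + 287*I*√26/26 ≈ -3.3789 + 56.285*I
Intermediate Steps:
V(J) = √2*√J (V(J) = √(2*J) = √2*√J)
321/((-36 - 69) + 10) - 287/V(-13) = 321/((-36 - 69) + 10) - 287*(-I*√26/26) = 321/(-105 + 10) - 287*(-I*√26/26) = 321/(-95) - 287*(-I*√26/26) = 321*(-1/95) - (-287)*I*√26/26 = -321/95 + 287*I*√26/26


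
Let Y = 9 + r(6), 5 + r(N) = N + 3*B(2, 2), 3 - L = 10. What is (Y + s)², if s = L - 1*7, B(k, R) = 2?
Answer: 4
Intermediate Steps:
L = -7 (L = 3 - 1*10 = 3 - 10 = -7)
r(N) = 1 + N (r(N) = -5 + (N + 3*2) = -5 + (N + 6) = -5 + (6 + N) = 1 + N)
Y = 16 (Y = 9 + (1 + 6) = 9 + 7 = 16)
s = -14 (s = -7 - 1*7 = -7 - 7 = -14)
(Y + s)² = (16 - 14)² = 2² = 4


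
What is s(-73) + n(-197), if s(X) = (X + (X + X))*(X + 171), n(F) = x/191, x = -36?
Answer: -4099278/191 ≈ -21462.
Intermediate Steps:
n(F) = -36/191
s(X) = 3*X*(171 + X) (s(X) = (X + 2*X)*(171 + X) = (3*X)*(171 + X) = 3*X*(171 + X))
s(-73) + n(-197) = 3*(-73)*(171 - 73) - 36/191 = 3*(-73)*98 - 36/191 = -21462 - 36/191 = -4099278/191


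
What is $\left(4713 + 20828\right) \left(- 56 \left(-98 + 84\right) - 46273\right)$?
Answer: $-1161834549$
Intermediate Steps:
$\left(4713 + 20828\right) \left(- 56 \left(-98 + 84\right) - 46273\right) = 25541 \left(\left(-56\right) \left(-14\right) - 46273\right) = 25541 \left(784 - 46273\right) = 25541 \left(-45489\right) = -1161834549$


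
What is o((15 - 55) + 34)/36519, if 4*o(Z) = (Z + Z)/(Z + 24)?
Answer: -1/219114 ≈ -4.5638e-6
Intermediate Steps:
o(Z) = Z/(2*(24 + Z)) (o(Z) = ((Z + Z)/(Z + 24))/4 = ((2*Z)/(24 + Z))/4 = (2*Z/(24 + Z))/4 = Z/(2*(24 + Z)))
o((15 - 55) + 34)/36519 = (((15 - 55) + 34)/(2*(24 + ((15 - 55) + 34))))/36519 = ((-40 + 34)/(2*(24 + (-40 + 34))))*(1/36519) = ((½)*(-6)/(24 - 6))*(1/36519) = ((½)*(-6)/18)*(1/36519) = ((½)*(-6)*(1/18))*(1/36519) = -⅙*1/36519 = -1/219114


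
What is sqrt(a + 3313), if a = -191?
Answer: sqrt(3122) ≈ 55.875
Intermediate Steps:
sqrt(a + 3313) = sqrt(-191 + 3313) = sqrt(3122)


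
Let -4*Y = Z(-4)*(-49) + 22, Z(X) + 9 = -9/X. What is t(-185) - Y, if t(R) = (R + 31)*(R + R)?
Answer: 913091/16 ≈ 57068.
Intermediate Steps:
Z(X) = -9 - 9/X
t(R) = 2*R*(31 + R) (t(R) = (31 + R)*(2*R) = 2*R*(31 + R))
Y = -1411/16 (Y = -((-9 - 9/(-4))*(-49) + 22)/4 = -((-9 - 9*(-1/4))*(-49) + 22)/4 = -((-9 + 9/4)*(-49) + 22)/4 = -(-27/4*(-49) + 22)/4 = -(1323/4 + 22)/4 = -1/4*1411/4 = -1411/16 ≈ -88.188)
t(-185) - Y = 2*(-185)*(31 - 185) - 1*(-1411/16) = 2*(-185)*(-154) + 1411/16 = 56980 + 1411/16 = 913091/16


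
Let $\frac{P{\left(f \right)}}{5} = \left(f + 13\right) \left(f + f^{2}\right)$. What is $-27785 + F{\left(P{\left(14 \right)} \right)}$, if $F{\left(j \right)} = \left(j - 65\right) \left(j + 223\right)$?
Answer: $808159520$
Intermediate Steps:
$P{\left(f \right)} = 5 \left(13 + f\right) \left(f + f^{2}\right)$ ($P{\left(f \right)} = 5 \left(f + 13\right) \left(f + f^{2}\right) = 5 \left(13 + f\right) \left(f + f^{2}\right)$)
$F{\left(j \right)} = \left(-65 + j\right) \left(223 + j\right)$
$-27785 + F{\left(P{\left(14 \right)} \right)} = -27785 + \left(-14495 + \left(5 \cdot 14 \left(13 + 14^{2} + 14 \cdot 14\right)\right)^{2} + 158 \cdot 5 \cdot 14 \left(13 + 14^{2} + 14 \cdot 14\right)\right) = -27785 + \left(-14495 + \left(5 \cdot 14 \left(13 + 196 + 196\right)\right)^{2} + 158 \cdot 5 \cdot 14 \left(13 + 196 + 196\right)\right) = -27785 + \left(-14495 + \left(5 \cdot 14 \cdot 405\right)^{2} + 158 \cdot 5 \cdot 14 \cdot 405\right) = -27785 + \left(-14495 + 28350^{2} + 158 \cdot 28350\right) = -27785 + \left(-14495 + 803722500 + 4479300\right) = -27785 + 808187305 = 808159520$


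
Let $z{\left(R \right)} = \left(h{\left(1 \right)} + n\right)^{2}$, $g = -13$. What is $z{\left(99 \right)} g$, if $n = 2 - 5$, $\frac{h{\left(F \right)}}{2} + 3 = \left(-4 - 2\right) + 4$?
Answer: $-2197$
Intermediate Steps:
$h{\left(F \right)} = -10$ ($h{\left(F \right)} = -6 + 2 \left(\left(-4 - 2\right) + 4\right) = -6 + 2 \left(-6 + 4\right) = -6 + 2 \left(-2\right) = -6 - 4 = -10$)
$n = -3$
$z{\left(R \right)} = 169$ ($z{\left(R \right)} = \left(-10 - 3\right)^{2} = \left(-13\right)^{2} = 169$)
$z{\left(99 \right)} g = 169 \left(-13\right) = -2197$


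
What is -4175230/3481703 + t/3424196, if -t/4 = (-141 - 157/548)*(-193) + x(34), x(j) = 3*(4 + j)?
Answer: -2010907087437351/1633318587552956 ≈ -1.2312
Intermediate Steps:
x(j) = 12 + 3*j
t = -15005497/137 (t = -4*((-141 - 157/548)*(-193) + (12 + 3*34)) = -4*((-141 - 157*1/548)*(-193) + (12 + 102)) = -4*((-141 - 157/548)*(-193) + 114) = -4*(-77425/548*(-193) + 114) = -4*(14943025/548 + 114) = -4*15005497/548 = -15005497/137 ≈ -1.0953e+5)
-4175230/3481703 + t/3424196 = -4175230/3481703 - 15005497/137/3424196 = -4175230*1/3481703 - 15005497/137*1/3424196 = -4175230/3481703 - 15005497/469114852 = -2010907087437351/1633318587552956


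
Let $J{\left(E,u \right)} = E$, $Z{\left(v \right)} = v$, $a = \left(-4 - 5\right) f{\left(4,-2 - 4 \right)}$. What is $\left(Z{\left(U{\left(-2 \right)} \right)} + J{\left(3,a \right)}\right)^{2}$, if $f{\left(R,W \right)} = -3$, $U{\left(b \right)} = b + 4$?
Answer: $25$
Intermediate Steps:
$U{\left(b \right)} = 4 + b$
$a = 27$ ($a = \left(-4 - 5\right) \left(-3\right) = \left(-9\right) \left(-3\right) = 27$)
$\left(Z{\left(U{\left(-2 \right)} \right)} + J{\left(3,a \right)}\right)^{2} = \left(\left(4 - 2\right) + 3\right)^{2} = \left(2 + 3\right)^{2} = 5^{2} = 25$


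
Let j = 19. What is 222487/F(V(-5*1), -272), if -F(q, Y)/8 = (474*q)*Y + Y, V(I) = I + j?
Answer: 222487/14442112 ≈ 0.015405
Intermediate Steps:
V(I) = 19 + I (V(I) = I + 19 = 19 + I)
F(q, Y) = -8*Y - 3792*Y*q (F(q, Y) = -8*((474*q)*Y + Y) = -8*(474*Y*q + Y) = -8*(Y + 474*Y*q) = -8*Y - 3792*Y*q)
222487/F(V(-5*1), -272) = 222487/((-8*(-272)*(1 + 474*(19 - 5*1)))) = 222487/((-8*(-272)*(1 + 474*(19 - 5)))) = 222487/((-8*(-272)*(1 + 474*14))) = 222487/((-8*(-272)*(1 + 6636))) = 222487/((-8*(-272)*6637)) = 222487/14442112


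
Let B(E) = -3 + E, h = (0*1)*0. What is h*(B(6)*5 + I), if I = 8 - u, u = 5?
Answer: 0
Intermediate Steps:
h = 0 (h = 0*0 = 0)
I = 3 (I = 8 - 1*5 = 8 - 5 = 3)
h*(B(6)*5 + I) = 0*((-3 + 6)*5 + 3) = 0*(3*5 + 3) = 0*(15 + 3) = 0*18 = 0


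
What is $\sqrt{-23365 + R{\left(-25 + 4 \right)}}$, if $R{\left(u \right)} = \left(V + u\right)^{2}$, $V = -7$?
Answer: $3 i \sqrt{2509} \approx 150.27 i$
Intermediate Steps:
$R{\left(u \right)} = \left(-7 + u\right)^{2}$
$\sqrt{-23365 + R{\left(-25 + 4 \right)}} = \sqrt{-23365 + \left(-7 + \left(-25 + 4\right)\right)^{2}} = \sqrt{-23365 + \left(-7 - 21\right)^{2}} = \sqrt{-23365 + \left(-28\right)^{2}} = \sqrt{-23365 + 784} = \sqrt{-22581} = 3 i \sqrt{2509}$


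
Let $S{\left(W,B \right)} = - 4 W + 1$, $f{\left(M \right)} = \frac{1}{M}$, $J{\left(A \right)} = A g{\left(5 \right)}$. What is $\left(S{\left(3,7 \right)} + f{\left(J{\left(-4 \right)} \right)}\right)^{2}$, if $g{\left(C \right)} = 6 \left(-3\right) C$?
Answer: $\frac{15673681}{129600} \approx 120.94$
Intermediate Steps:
$g{\left(C \right)} = - 18 C$
$J{\left(A \right)} = - 90 A$ ($J{\left(A \right)} = A \left(\left(-18\right) 5\right) = A \left(-90\right) = - 90 A$)
$S{\left(W,B \right)} = 1 - 4 W$
$\left(S{\left(3,7 \right)} + f{\left(J{\left(-4 \right)} \right)}\right)^{2} = \left(\left(1 - 12\right) + \frac{1}{\left(-90\right) \left(-4\right)}\right)^{2} = \left(\left(1 - 12\right) + \frac{1}{360}\right)^{2} = \left(-11 + \frac{1}{360}\right)^{2} = \left(- \frac{3959}{360}\right)^{2} = \frac{15673681}{129600}$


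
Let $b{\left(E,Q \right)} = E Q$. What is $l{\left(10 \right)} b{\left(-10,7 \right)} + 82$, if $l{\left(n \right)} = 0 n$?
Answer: $82$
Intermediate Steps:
$l{\left(n \right)} = 0$
$l{\left(10 \right)} b{\left(-10,7 \right)} + 82 = 0 \left(\left(-10\right) 7\right) + 82 = 0 \left(-70\right) + 82 = 0 + 82 = 82$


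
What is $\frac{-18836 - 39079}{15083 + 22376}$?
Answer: $- \frac{57915}{37459} \approx -1.5461$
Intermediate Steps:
$\frac{-18836 - 39079}{15083 + 22376} = - \frac{57915}{37459}$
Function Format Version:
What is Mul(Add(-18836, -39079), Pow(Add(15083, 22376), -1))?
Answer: Rational(-57915, 37459) ≈ -1.5461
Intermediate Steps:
Mul(Add(-18836, -39079), Pow(Add(15083, 22376), -1)) = Mul(-57915, Pow(37459, -1)) = Mul(-57915, Rational(1, 37459)) = Rational(-57915, 37459)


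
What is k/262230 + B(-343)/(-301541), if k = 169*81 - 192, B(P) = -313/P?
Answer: 465297745607/9040690691830 ≈ 0.051467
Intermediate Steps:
k = 13497 (k = 13689 - 192 = 13497)
k/262230 + B(-343)/(-301541) = 13497/262230 - 313/(-343)/(-301541) = 13497*(1/262230) - 313*(-1/343)*(-1/301541) = 4499/87410 + (313/343)*(-1/301541) = 4499/87410 - 313/103428563 = 465297745607/9040690691830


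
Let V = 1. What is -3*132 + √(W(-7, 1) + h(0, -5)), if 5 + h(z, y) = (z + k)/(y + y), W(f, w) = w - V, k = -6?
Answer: -396 + I*√110/5 ≈ -396.0 + 2.0976*I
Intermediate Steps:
W(f, w) = -1 + w (W(f, w) = w - 1*1 = w - 1 = -1 + w)
h(z, y) = -5 + (-6 + z)/(2*y) (h(z, y) = -5 + (z - 6)/(y + y) = -5 + (-6 + z)/((2*y)) = -5 + (-6 + z)*(1/(2*y)) = -5 + (-6 + z)/(2*y))
-3*132 + √(W(-7, 1) + h(0, -5)) = -3*132 + √((-1 + 1) + (½)*(-6 + 0 - 10*(-5))/(-5)) = -396 + √(0 + (½)*(-⅕)*(-6 + 0 + 50)) = -396 + √(0 + (½)*(-⅕)*44) = -396 + √(0 - 22/5) = -396 + √(-22/5) = -396 + I*√110/5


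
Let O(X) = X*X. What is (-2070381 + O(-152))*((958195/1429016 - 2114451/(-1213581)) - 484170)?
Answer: 573003037997326907292031/578075555432 ≈ 9.9123e+11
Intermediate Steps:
O(X) = X²
(-2070381 + O(-152))*((958195/1429016 - 2114451/(-1213581)) - 484170) = (-2070381 + (-152)²)*((958195/1429016 - 2114451/(-1213581)) - 484170) = (-2070381 + 23104)*((958195*(1/1429016) - 2114451*(-1/1213581)) - 484170) = -2047277*((958195/1429016 + 704817/404527) - 484170) = -2047277*(1394810518837/578075555432 - 484170) = -2047277*(-279885446862992603/578075555432) = 573003037997326907292031/578075555432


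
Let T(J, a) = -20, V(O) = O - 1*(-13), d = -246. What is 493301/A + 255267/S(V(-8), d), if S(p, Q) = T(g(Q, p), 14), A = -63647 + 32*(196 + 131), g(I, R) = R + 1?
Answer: -13585730881/1063660 ≈ -12773.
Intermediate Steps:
V(O) = 13 + O (V(O) = O + 13 = 13 + O)
g(I, R) = 1 + R
A = -53183 (A = -63647 + 32*327 = -63647 + 10464 = -53183)
S(p, Q) = -20
493301/A + 255267/S(V(-8), d) = 493301/(-53183) + 255267/(-20) = 493301*(-1/53183) + 255267*(-1/20) = -493301/53183 - 255267/20 = -13585730881/1063660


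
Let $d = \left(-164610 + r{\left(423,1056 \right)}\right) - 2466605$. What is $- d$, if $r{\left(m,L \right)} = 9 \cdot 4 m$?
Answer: $2615987$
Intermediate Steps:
$r{\left(m,L \right)} = 36 m$
$d = -2615987$ ($d = \left(-164610 + 36 \cdot 423\right) - 2466605 = \left(-164610 + 15228\right) - 2466605 = -149382 - 2466605 = -2615987$)
$- d = \left(-1\right) \left(-2615987\right) = 2615987$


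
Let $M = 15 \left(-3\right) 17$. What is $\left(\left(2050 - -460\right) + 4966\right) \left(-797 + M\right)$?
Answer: $-11677512$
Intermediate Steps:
$M = -765$ ($M = \left(-45\right) 17 = -765$)
$\left(\left(2050 - -460\right) + 4966\right) \left(-797 + M\right) = \left(\left(2050 - -460\right) + 4966\right) \left(-797 - 765\right) = \left(\left(2050 + 460\right) + 4966\right) \left(-1562\right) = \left(2510 + 4966\right) \left(-1562\right) = 7476 \left(-1562\right) = -11677512$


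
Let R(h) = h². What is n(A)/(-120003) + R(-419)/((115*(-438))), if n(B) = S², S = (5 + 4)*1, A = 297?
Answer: -7023975551/2014850370 ≈ -3.4861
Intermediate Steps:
S = 9 (S = 9*1 = 9)
n(B) = 81 (n(B) = 9² = 81)
n(A)/(-120003) + R(-419)/((115*(-438))) = 81/(-120003) + (-419)²/((115*(-438))) = 81*(-1/120003) + 175561/(-50370) = -27/40001 + 175561*(-1/50370) = -27/40001 - 175561/50370 = -7023975551/2014850370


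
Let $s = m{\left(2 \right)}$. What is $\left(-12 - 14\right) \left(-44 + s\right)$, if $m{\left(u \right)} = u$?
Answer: $1092$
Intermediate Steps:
$s = 2$
$\left(-12 - 14\right) \left(-44 + s\right) = \left(-12 - 14\right) \left(-44 + 2\right) = \left(-26\right) \left(-42\right) = 1092$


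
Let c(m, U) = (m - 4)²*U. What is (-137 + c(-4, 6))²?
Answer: 61009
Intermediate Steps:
c(m, U) = U*(-4 + m)² (c(m, U) = (-4 + m)²*U = U*(-4 + m)²)
(-137 + c(-4, 6))² = (-137 + 6*(-4 - 4)²)² = (-137 + 6*(-8)²)² = (-137 + 6*64)² = (-137 + 384)² = 247² = 61009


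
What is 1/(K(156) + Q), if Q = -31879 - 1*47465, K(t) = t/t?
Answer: -1/79343 ≈ -1.2604e-5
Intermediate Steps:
K(t) = 1
Q = -79344 (Q = -31879 - 47465 = -79344)
1/(K(156) + Q) = 1/(1 - 79344) = 1/(-79343) = -1/79343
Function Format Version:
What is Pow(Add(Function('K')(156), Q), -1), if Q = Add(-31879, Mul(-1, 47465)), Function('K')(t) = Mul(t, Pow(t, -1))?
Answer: Rational(-1, 79343) ≈ -1.2604e-5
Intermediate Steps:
Function('K')(t) = 1
Q = -79344 (Q = Add(-31879, -47465) = -79344)
Pow(Add(Function('K')(156), Q), -1) = Pow(Add(1, -79344), -1) = Pow(-79343, -1) = Rational(-1, 79343)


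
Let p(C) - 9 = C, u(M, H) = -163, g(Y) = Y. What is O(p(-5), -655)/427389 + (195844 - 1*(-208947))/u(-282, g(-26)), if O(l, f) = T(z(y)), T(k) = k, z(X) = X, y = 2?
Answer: -173003220373/69664407 ≈ -2483.4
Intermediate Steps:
p(C) = 9 + C
O(l, f) = 2
O(p(-5), -655)/427389 + (195844 - 1*(-208947))/u(-282, g(-26)) = 2/427389 + (195844 - 1*(-208947))/(-163) = 2*(1/427389) + (195844 + 208947)*(-1/163) = 2/427389 + 404791*(-1/163) = 2/427389 - 404791/163 = -173003220373/69664407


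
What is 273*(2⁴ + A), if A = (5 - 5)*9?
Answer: 4368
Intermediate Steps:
A = 0 (A = 0*9 = 0)
273*(2⁴ + A) = 273*(2⁴ + 0) = 273*(16 + 0) = 273*16 = 4368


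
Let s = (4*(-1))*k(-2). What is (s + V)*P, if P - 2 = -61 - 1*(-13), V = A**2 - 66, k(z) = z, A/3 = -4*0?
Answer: 2668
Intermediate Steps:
A = 0 (A = 3*(-4*0) = 3*0 = 0)
V = -66 (V = 0**2 - 66 = 0 - 66 = -66)
P = -46 (P = 2 + (-61 - 1*(-13)) = 2 + (-61 + 13) = 2 - 48 = -46)
s = 8 (s = (4*(-1))*(-2) = -4*(-2) = 8)
(s + V)*P = (8 - 66)*(-46) = -58*(-46) = 2668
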